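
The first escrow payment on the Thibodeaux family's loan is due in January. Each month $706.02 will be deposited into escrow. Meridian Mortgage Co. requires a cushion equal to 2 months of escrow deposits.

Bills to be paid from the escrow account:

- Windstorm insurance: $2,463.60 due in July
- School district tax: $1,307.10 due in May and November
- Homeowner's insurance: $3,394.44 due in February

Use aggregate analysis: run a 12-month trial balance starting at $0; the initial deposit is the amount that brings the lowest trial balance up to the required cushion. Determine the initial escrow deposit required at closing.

$3,635.04

Cushion = 2 × $706.02 = $1,412.04
Trial balance (start $0, +$706.02 each month, − disbursements):
  Jan: +$706.02 → $706.02
  Feb: +$706.02 − $3,394.44 → -$1,982.40
  Mar: +$706.02 → -$1,276.38
  Apr: +$706.02 → -$570.36
  May: +$706.02 − $1,307.10 → -$1,171.44
  Jun: +$706.02 → -$465.42
  Jul: +$706.02 − $2,463.60 → -$2,223.00
  Aug: +$706.02 → -$1,516.98
  Sep: +$706.02 → -$810.96
  Oct: +$706.02 → -$104.94
  Nov: +$706.02 − $1,307.10 → -$706.02
  Dec: +$706.02 → $0.00
Lowest trial balance = -$2,223.00 (Jul)
Initial deposit = cushion − low point = $1,412.04 − (-$2,223.00) = $3,635.04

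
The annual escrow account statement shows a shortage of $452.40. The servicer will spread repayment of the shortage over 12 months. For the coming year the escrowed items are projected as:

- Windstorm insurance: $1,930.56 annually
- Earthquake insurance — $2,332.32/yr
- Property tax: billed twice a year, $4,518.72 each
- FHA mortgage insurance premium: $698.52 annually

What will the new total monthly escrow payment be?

$1,204.27

Windstorm insurance: $1,930.56 per year
Earthquake insurance: $2,332.32 per year
Property tax: $4,518.72 × 2 = $9,037.44 per year
FHA mortgage insurance premium: $698.52 per year
Total per year = $1,930.56 + $2,332.32 + $9,037.44 + $698.52 = $13,998.84
Base monthly escrow = $13,998.84 ÷ 12 = $1,166.57
Shortage per month = $452.40 / 12 = $37.70
New monthly escrow = $1,166.57 + $37.70 = $1,204.27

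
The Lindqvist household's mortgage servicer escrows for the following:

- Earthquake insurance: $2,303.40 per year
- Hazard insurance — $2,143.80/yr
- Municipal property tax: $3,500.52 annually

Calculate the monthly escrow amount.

Earthquake insurance — $2,303.40
Hazard insurance — $2,143.80
Municipal property tax — $3,500.52
Yearly total = $7,947.72
Monthly = $7,947.72 ÷ 12 = $662.31

$662.31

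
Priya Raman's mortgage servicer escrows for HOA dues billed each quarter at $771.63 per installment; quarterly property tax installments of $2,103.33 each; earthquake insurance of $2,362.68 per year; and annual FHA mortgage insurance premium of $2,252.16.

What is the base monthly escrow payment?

$1,342.89

HOA dues = $771.63 × 4 = $3,086.52/yr
Property tax = $2,103.33 × 4 = $8,413.32/yr
Earthquake insurance = $2,362.68/yr
FHA mortgage insurance premium = $2,252.16/yr
Total per year = $3,086.52 + $8,413.32 + $2,362.68 + $2,252.16 = $16,114.68
Monthly = $16,114.68 ÷ 12 = $1,342.89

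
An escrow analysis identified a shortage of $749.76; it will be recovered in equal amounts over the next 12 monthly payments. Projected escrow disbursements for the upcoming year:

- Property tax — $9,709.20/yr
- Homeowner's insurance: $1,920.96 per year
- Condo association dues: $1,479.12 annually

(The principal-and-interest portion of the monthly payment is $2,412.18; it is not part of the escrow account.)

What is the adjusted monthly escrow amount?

$1,154.92

Property tax: $9,709.20 per year
Homeowner's insurance: $1,920.96 per year
Condo association dues: $1,479.12 per year
Total annual escrow = $13,109.28
Per month = $13,109.28 / 12 = $1,092.44
Monthly shortage recovery: $749.76 / 12 = $62.48
Adjusted monthly = $1,092.44 + $62.48 = $1,154.92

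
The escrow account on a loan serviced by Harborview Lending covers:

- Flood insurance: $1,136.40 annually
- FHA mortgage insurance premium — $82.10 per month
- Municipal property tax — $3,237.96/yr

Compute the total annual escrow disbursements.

$5,359.56

Flood insurance: $1,136.40/yr
FHA mortgage insurance premium: $82.10 × 12 = $985.20/yr
Municipal property tax: $3,237.96/yr
Total annual escrow = $5,359.56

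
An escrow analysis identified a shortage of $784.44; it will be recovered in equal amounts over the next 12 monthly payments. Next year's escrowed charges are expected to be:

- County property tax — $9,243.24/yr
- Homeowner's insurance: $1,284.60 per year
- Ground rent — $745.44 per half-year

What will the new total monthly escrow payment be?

County property tax: $9,243.24/yr
Homeowner's insurance: $1,284.60/yr
Ground rent: $745.44 × 2 = $1,490.88/yr
Total per year = $12,018.72
Per month = $12,018.72 ÷ 12 = $1,001.56
Monthly shortage recovery: $784.44 ÷ 12 = $65.37
Adjusted monthly = $1,001.56 + $65.37 = $1,066.93

$1,066.93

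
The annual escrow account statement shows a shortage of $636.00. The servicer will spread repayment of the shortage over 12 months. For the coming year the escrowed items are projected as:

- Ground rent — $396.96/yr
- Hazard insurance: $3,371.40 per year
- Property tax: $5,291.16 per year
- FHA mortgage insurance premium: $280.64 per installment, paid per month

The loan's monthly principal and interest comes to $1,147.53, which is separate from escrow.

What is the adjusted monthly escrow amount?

$1,088.60

Ground rent — $396.96 per year
Hazard insurance — $3,371.40 per year
Property tax — $5,291.16 per year
FHA mortgage insurance premium — $280.64 × 12 = $3,367.68 per year
Combined annual = $396.96 + $3,371.40 + $5,291.16 + $3,367.68 = $12,427.20
Monthly = $12,427.20 / 12 = $1,035.60
Monthly shortage recovery: $636.00 ÷ 12 = $53.00
New monthly escrow = $1,035.60 + $53.00 = $1,088.60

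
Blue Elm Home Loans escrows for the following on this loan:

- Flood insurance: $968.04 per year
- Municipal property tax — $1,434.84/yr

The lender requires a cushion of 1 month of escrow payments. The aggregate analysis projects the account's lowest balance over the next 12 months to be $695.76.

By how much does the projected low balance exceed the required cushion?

Flood insurance: $968.04 annually
Municipal property tax: $1,434.84 annually
Combined annual = $968.04 + $1,434.84 = $2,402.88
Per month = $2,402.88 / 12 = $200.24
Required cushion = 1 × $200.24 = $200.24
Surplus = $695.76 − $200.24 = $495.52

$495.52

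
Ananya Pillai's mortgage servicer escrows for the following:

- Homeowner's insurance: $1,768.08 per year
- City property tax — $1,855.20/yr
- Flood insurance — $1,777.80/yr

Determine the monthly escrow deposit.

$450.09

Homeowner's insurance = $1,768.08 per year
City property tax = $1,855.20 per year
Flood insurance = $1,777.80 per year
Combined annual = $5,401.08
Monthly = $5,401.08 ÷ 12 = $450.09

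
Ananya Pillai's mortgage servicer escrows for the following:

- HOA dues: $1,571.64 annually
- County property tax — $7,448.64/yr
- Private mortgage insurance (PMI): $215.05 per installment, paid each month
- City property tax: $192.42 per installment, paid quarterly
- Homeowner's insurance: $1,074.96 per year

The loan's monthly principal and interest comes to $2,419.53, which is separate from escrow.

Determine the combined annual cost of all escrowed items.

$13,445.52

HOA dues = $1,571.64 annually
County property tax = $7,448.64 annually
Private mortgage insurance (PMI) = $215.05 × 12 = $2,580.60 annually
City property tax = $192.42 × 4 = $769.68 annually
Homeowner's insurance = $1,074.96 annually
Combined annual = $1,571.64 + $7,448.64 + $2,580.60 + $769.68 + $1,074.96 = $13,445.52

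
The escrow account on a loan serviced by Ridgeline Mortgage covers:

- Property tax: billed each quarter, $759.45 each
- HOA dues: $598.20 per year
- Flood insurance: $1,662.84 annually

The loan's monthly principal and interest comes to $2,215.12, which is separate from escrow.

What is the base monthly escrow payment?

Property tax — $759.45 × 4 = $3,037.80 annually
HOA dues — $598.20 annually
Flood insurance — $1,662.84 annually
Annual escrow total = $3,037.80 + $598.20 + $1,662.84 = $5,298.84
Monthly escrow = $5,298.84 / 12 = $441.57

$441.57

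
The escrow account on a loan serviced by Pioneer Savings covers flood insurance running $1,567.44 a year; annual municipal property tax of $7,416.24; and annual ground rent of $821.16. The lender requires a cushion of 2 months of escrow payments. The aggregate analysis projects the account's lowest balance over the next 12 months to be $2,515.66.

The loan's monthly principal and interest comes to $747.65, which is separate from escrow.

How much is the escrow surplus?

$881.52

Flood insurance — $1,567.44 per year
Municipal property tax — $7,416.24 per year
Ground rent — $821.16 per year
Total annual escrow = $1,567.44 + $7,416.24 + $821.16 = $9,804.84
Monthly = $9,804.84 / 12 = $817.07
Required cushion = 2 × $817.07 = $1,634.14
Surplus = $2,515.66 − $1,634.14 = $881.52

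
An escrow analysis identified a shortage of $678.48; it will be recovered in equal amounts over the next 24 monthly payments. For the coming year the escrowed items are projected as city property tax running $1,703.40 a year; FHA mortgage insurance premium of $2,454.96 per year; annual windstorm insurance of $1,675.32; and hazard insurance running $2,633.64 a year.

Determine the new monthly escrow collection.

City property tax: $1,703.40
FHA mortgage insurance premium: $2,454.96
Windstorm insurance: $1,675.32
Hazard insurance: $2,633.64
Total annual escrow = $1,703.40 + $2,454.96 + $1,675.32 + $2,633.64 = $8,467.32
Base monthly escrow = $8,467.32 / 12 = $705.61
Shortage per month = $678.48 ÷ 24 = $28.27
Adjusted monthly = $705.61 + $28.27 = $733.88

$733.88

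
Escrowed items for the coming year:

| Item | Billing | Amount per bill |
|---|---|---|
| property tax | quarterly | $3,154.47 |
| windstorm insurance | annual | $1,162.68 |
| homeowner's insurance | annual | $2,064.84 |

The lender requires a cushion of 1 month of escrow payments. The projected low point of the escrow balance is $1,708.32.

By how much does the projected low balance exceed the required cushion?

Property tax: $3,154.47 × 4 = $12,617.88 per year
Windstorm insurance: $1,162.68 per year
Homeowner's insurance: $2,064.84 per year
Yearly total = $15,845.40
Monthly escrow = $15,845.40 / 12 = $1,320.45
Cushion = 1 × $1,320.45 = $1,320.45
Surplus = $1,708.32 − $1,320.45 = $387.87

$387.87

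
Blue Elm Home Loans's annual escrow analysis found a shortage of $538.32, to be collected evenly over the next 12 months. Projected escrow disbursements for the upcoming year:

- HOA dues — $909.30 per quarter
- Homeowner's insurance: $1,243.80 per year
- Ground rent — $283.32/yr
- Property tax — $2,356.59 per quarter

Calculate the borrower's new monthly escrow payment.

$1,260.75

HOA dues: $909.30 × 4 = $3,637.20
Homeowner's insurance: $1,243.80
Ground rent: $283.32
Property tax: $2,356.59 × 4 = $9,426.36
Combined annual = $3,637.20 + $1,243.80 + $283.32 + $9,426.36 = $14,590.68
Monthly = $14,590.68 / 12 = $1,215.89
Monthly shortage recovery: $538.32 ÷ 12 = $44.86
New monthly escrow = $1,215.89 + $44.86 = $1,260.75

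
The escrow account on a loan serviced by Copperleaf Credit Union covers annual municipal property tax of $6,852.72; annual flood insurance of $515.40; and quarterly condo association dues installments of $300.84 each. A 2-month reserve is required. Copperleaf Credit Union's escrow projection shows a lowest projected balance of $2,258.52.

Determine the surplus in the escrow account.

$829.94

Municipal property tax: $6,852.72
Flood insurance: $515.40
Condo association dues: $300.84 × 4 = $1,203.36
Annual escrow total = $8,571.48
Monthly = $8,571.48 ÷ 12 = $714.29
Required reserve = 2 × $714.29 = $1,428.58
Surplus = $2,258.52 − $1,428.58 = $829.94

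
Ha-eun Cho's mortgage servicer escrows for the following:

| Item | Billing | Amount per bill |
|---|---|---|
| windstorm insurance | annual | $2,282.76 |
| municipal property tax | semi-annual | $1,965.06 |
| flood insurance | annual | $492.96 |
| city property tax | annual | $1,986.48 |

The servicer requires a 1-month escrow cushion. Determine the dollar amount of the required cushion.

Windstorm insurance: $2,282.76 per year
Municipal property tax: $1,965.06 × 2 = $3,930.12 per year
Flood insurance: $492.96 per year
City property tax: $1,986.48 per year
Total per year = $2,282.76 + $3,930.12 + $492.96 + $1,986.48 = $8,692.32
Base monthly escrow = $8,692.32 ÷ 12 = $724.36
Required cushion = 1 × $724.36 = $724.36

$724.36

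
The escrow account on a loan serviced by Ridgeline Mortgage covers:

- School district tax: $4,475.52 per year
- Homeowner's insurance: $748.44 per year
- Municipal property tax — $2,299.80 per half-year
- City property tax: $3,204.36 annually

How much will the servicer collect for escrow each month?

School district tax — $4,475.52
Homeowner's insurance — $748.44
Municipal property tax — $2,299.80 × 2 = $4,599.60
City property tax — $3,204.36
Total per year = $13,027.92
Base monthly escrow = $13,027.92 / 12 = $1,085.66

$1,085.66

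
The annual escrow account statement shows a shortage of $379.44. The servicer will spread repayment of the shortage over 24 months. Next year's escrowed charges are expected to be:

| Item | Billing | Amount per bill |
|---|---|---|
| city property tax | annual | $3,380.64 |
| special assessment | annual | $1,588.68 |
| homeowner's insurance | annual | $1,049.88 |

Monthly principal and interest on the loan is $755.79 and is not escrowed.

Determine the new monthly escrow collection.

City property tax — $3,380.64 annually
Special assessment — $1,588.68 annually
Homeowner's insurance — $1,049.88 annually
Total annual escrow = $3,380.64 + $1,588.68 + $1,049.88 = $6,019.20
Monthly escrow = $6,019.20 ÷ 12 = $501.60
Shortage spread = $379.44 / 24 = $15.81/mo
New monthly escrow = $501.60 + $15.81 = $517.41

$517.41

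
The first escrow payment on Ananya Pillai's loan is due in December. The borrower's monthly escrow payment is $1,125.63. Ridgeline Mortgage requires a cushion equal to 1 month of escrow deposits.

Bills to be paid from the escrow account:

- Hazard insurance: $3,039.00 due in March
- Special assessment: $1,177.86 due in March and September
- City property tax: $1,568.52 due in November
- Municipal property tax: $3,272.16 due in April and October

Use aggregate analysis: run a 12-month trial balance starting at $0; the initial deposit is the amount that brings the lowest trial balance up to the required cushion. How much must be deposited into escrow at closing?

Cushion = 1 × $1,125.63 = $1,125.63
Trial balance (start $0, +$1,125.63 each month, − disbursements):
  Dec: +$1,125.63 → $1,125.63
  Jan: +$1,125.63 → $2,251.26
  Feb: +$1,125.63 → $3,376.89
  Mar: +$1,125.63 − $4,216.86 → $285.66
  Apr: +$1,125.63 − $3,272.16 → -$1,860.87
  May: +$1,125.63 → -$735.24
  Jun: +$1,125.63 → $390.39
  Jul: +$1,125.63 → $1,516.02
  Aug: +$1,125.63 → $2,641.65
  Sep: +$1,125.63 − $1,177.86 → $2,589.42
  Oct: +$1,125.63 − $3,272.16 → $442.89
  Nov: +$1,125.63 − $1,568.52 → $0.00
Lowest trial balance = -$1,860.87 (Apr)
Initial deposit = cushion − low point = $1,125.63 − (-$1,860.87) = $2,986.50

$2,986.50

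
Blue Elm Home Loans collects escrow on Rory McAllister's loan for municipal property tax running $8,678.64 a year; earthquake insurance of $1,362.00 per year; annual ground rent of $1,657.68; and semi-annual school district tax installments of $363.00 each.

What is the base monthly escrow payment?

$1,035.36

Municipal property tax: $8,678.64/yr
Earthquake insurance: $1,362.00/yr
Ground rent: $1,657.68/yr
School district tax: $363.00 × 2 = $726.00/yr
Annual escrow total = $12,424.32
Monthly escrow = $12,424.32 / 12 = $1,035.36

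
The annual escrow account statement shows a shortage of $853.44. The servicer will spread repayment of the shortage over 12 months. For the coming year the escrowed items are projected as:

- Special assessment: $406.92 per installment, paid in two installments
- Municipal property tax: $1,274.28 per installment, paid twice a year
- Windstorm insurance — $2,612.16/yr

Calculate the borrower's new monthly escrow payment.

$569.00

Special assessment — $406.92 × 2 = $813.84/yr
Municipal property tax — $1,274.28 × 2 = $2,548.56/yr
Windstorm insurance — $2,612.16/yr
Annual escrow total = $5,974.56
Base monthly escrow = $5,974.56 ÷ 12 = $497.88
Shortage per month = $853.44 ÷ 12 = $71.12
New monthly escrow = $497.88 + $71.12 = $569.00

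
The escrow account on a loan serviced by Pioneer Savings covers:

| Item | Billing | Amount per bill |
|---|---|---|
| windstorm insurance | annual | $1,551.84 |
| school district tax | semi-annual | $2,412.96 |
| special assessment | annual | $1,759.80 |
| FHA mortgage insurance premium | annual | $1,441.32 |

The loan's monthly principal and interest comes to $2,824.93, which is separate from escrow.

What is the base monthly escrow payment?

Windstorm insurance: $1,551.84
School district tax: $2,412.96 × 2 = $4,825.92
Special assessment: $1,759.80
FHA mortgage insurance premium: $1,441.32
Combined annual = $1,551.84 + $4,825.92 + $1,759.80 + $1,441.32 = $9,578.88
Monthly = $9,578.88 / 12 = $798.24

$798.24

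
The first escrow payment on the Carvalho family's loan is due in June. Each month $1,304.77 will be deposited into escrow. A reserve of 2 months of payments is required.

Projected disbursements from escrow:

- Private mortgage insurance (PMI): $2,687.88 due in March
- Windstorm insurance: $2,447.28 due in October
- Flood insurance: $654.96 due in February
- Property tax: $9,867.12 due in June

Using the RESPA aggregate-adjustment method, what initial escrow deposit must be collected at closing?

$11,171.89

Cushion = 2 × $1,304.77 = $2,609.54
Trial balance (start $0, +$1,304.77 each month, − disbursements):
  Jun: +$1,304.77 − $9,867.12 → -$8,562.35
  Jul: +$1,304.77 → -$7,257.58
  Aug: +$1,304.77 → -$5,952.81
  Sep: +$1,304.77 → -$4,648.04
  Oct: +$1,304.77 − $2,447.28 → -$5,790.55
  Nov: +$1,304.77 → -$4,485.78
  Dec: +$1,304.77 → -$3,181.01
  Jan: +$1,304.77 → -$1,876.24
  Feb: +$1,304.77 − $654.96 → -$1,226.43
  Mar: +$1,304.77 − $2,687.88 → -$2,609.54
  Apr: +$1,304.77 → -$1,304.77
  May: +$1,304.77 → $0.00
Lowest trial balance = -$8,562.35 (Jun)
Initial deposit = cushion − low point = $2,609.54 − (-$8,562.35) = $11,171.89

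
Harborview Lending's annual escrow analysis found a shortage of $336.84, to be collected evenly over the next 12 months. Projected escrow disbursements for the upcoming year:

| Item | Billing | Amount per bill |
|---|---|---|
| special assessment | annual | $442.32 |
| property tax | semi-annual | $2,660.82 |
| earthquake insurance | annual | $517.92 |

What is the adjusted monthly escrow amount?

$551.56

Special assessment — $442.32 annually
Property tax — $2,660.82 × 2 = $5,321.64 annually
Earthquake insurance — $517.92 annually
Combined annual = $442.32 + $5,321.64 + $517.92 = $6,281.88
Monthly escrow = $6,281.88 ÷ 12 = $523.49
Monthly shortage recovery: $336.84 / 12 = $28.07
Adjusted monthly = $523.49 + $28.07 = $551.56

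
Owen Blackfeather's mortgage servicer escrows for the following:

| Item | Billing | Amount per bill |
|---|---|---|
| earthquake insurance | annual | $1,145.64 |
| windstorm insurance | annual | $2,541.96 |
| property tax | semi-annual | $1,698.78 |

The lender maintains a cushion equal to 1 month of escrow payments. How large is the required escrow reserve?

Earthquake insurance = $1,145.64
Windstorm insurance = $2,541.96
Property tax = $1,698.78 × 2 = $3,397.56
Annual escrow total = $1,145.64 + $2,541.96 + $3,397.56 = $7,085.16
Monthly = $7,085.16 ÷ 12 = $590.43
Reserve = 1 × $590.43 = $590.43

$590.43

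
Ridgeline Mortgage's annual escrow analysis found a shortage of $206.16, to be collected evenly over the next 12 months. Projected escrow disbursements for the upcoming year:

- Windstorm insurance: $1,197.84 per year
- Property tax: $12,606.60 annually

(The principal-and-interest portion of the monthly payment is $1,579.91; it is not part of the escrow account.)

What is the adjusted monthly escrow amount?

Windstorm insurance: $1,197.84
Property tax: $12,606.60
Total per year = $13,804.44
Monthly = $13,804.44 ÷ 12 = $1,150.37
Monthly shortage recovery: $206.16 ÷ 12 = $17.18
Adjusted monthly = $1,150.37 + $17.18 = $1,167.55

$1,167.55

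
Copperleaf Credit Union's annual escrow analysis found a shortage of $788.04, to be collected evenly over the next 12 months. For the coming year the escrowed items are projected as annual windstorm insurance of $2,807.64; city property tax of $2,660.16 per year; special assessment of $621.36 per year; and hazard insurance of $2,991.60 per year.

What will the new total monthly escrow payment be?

$822.40

Windstorm insurance = $2,807.64
City property tax = $2,660.16
Special assessment = $621.36
Hazard insurance = $2,991.60
Total annual escrow = $2,807.64 + $2,660.16 + $621.36 + $2,991.60 = $9,080.76
Monthly escrow = $9,080.76 ÷ 12 = $756.73
Shortage per month = $788.04 ÷ 12 = $65.67
New monthly escrow = $756.73 + $65.67 = $822.40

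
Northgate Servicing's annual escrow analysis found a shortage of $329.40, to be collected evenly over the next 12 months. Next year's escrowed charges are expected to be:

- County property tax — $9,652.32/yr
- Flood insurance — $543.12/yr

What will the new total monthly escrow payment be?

County property tax: $9,652.32
Flood insurance: $543.12
Total per year = $10,195.44
Base monthly escrow = $10,195.44 ÷ 12 = $849.62
Shortage per month = $329.40 / 12 = $27.45
Adjusted monthly = $849.62 + $27.45 = $877.07

$877.07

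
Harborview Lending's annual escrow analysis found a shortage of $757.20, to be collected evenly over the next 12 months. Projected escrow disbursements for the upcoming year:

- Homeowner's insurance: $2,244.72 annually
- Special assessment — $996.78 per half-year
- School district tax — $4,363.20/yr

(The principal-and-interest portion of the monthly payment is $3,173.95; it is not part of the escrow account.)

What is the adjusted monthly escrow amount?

$779.89

Homeowner's insurance = $2,244.72/yr
Special assessment = $996.78 × 2 = $1,993.56/yr
School district tax = $4,363.20/yr
Total annual escrow = $2,244.72 + $1,993.56 + $4,363.20 = $8,601.48
Monthly escrow = $8,601.48 ÷ 12 = $716.79
Shortage spread = $757.20 / 12 = $63.10/mo
Adjusted monthly = $716.79 + $63.10 = $779.89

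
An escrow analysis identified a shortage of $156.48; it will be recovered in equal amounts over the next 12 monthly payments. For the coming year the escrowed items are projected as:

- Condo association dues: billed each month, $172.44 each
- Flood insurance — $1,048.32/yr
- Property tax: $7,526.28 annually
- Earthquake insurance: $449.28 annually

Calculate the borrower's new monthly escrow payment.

$937.47

Condo association dues = $172.44 × 12 = $2,069.28 annually
Flood insurance = $1,048.32 annually
Property tax = $7,526.28 annually
Earthquake insurance = $449.28 annually
Yearly total = $11,093.16
Monthly = $11,093.16 ÷ 12 = $924.43
Monthly shortage recovery: $156.48 ÷ 12 = $13.04
Adjusted monthly = $924.43 + $13.04 = $937.47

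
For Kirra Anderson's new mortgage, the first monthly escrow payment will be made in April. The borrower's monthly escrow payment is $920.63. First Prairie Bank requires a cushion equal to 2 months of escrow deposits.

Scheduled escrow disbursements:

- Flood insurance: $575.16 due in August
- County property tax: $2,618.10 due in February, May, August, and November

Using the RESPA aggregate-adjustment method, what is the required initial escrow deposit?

Cushion = 2 × $920.63 = $1,841.26
Trial balance (start $0, +$920.63 each month, − disbursements):
  Apr: +$920.63 → $920.63
  May: +$920.63 − $2,618.10 → -$776.84
  Jun: +$920.63 → $143.79
  Jul: +$920.63 → $1,064.42
  Aug: +$920.63 − $3,193.26 → -$1,208.21
  Sep: +$920.63 → -$287.58
  Oct: +$920.63 → $633.05
  Nov: +$920.63 − $2,618.10 → -$1,064.42
  Dec: +$920.63 → -$143.79
  Jan: +$920.63 → $776.84
  Feb: +$920.63 − $2,618.10 → -$920.63
  Mar: +$920.63 → $0.00
Lowest trial balance = -$1,208.21 (Aug)
Initial deposit = cushion − low point = $1,841.26 − (-$1,208.21) = $3,049.47

$3,049.47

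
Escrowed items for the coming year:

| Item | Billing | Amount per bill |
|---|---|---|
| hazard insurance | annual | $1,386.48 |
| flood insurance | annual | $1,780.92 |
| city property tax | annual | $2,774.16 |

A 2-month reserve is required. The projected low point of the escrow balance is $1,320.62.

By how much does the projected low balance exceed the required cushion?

Hazard insurance = $1,386.48/yr
Flood insurance = $1,780.92/yr
City property tax = $2,774.16/yr
Total per year = $1,386.48 + $1,780.92 + $2,774.16 = $5,941.56
Base monthly escrow = $5,941.56 ÷ 12 = $495.13
Required cushion = 2 × $495.13 = $990.26
Excess over cushion: $1,320.62 − $990.26 = $330.36

$330.36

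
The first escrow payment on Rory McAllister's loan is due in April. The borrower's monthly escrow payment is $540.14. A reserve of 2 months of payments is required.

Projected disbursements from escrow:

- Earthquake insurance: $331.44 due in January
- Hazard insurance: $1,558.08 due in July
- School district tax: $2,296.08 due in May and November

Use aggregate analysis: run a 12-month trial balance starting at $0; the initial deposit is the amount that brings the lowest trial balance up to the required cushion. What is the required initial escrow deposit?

$2,909.40

Cushion = 2 × $540.14 = $1,080.28
Trial balance (start $0, +$540.14 each month, − disbursements):
  Apr: +$540.14 → $540.14
  May: +$540.14 − $2,296.08 → -$1,215.80
  Jun: +$540.14 → -$675.66
  Jul: +$540.14 − $1,558.08 → -$1,693.60
  Aug: +$540.14 → -$1,153.46
  Sep: +$540.14 → -$613.32
  Oct: +$540.14 → -$73.18
  Nov: +$540.14 − $2,296.08 → -$1,829.12
  Dec: +$540.14 → -$1,288.98
  Jan: +$540.14 − $331.44 → -$1,080.28
  Feb: +$540.14 → -$540.14
  Mar: +$540.14 → $0.00
Lowest trial balance = -$1,829.12 (Nov)
Initial deposit = cushion − low point = $1,080.28 − (-$1,829.12) = $2,909.40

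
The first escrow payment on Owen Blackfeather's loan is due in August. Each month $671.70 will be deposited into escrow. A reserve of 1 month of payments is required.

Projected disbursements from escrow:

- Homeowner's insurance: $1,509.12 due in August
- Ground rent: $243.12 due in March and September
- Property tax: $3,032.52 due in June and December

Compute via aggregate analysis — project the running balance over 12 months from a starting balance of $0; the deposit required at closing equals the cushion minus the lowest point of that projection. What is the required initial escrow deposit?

Cushion = 1 × $671.70 = $671.70
Trial balance (start $0, +$671.70 each month, − disbursements):
  Aug: +$671.70 − $1,509.12 → -$837.42
  Sep: +$671.70 − $243.12 → -$408.84
  Oct: +$671.70 → $262.86
  Nov: +$671.70 → $934.56
  Dec: +$671.70 − $3,032.52 → -$1,426.26
  Jan: +$671.70 → -$754.56
  Feb: +$671.70 → -$82.86
  Mar: +$671.70 − $243.12 → $345.72
  Apr: +$671.70 → $1,017.42
  May: +$671.70 → $1,689.12
  Jun: +$671.70 − $3,032.52 → -$671.70
  Jul: +$671.70 → $0.00
Lowest trial balance = -$1,426.26 (Dec)
Initial deposit = cushion − low point = $671.70 − (-$1,426.26) = $2,097.96

$2,097.96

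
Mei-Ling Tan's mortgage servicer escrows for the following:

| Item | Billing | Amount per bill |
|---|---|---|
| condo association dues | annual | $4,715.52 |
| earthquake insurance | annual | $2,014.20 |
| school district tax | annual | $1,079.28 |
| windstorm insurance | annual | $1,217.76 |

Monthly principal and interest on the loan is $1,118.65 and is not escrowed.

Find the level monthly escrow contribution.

$752.23

Condo association dues — $4,715.52/yr
Earthquake insurance — $2,014.20/yr
School district tax — $1,079.28/yr
Windstorm insurance — $1,217.76/yr
Combined annual = $9,026.76
Monthly = $9,026.76 / 12 = $752.23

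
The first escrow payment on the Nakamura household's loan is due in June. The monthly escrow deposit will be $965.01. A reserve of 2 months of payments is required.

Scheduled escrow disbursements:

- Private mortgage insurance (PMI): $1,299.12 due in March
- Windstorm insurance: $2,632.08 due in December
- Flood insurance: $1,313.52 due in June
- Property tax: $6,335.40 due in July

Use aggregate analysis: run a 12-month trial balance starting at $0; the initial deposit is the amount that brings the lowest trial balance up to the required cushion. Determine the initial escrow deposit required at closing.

$7,648.92

Cushion = 2 × $965.01 = $1,930.02
Trial balance (start $0, +$965.01 each month, − disbursements):
  Jun: +$965.01 − $1,313.52 → -$348.51
  Jul: +$965.01 − $6,335.40 → -$5,718.90
  Aug: +$965.01 → -$4,753.89
  Sep: +$965.01 → -$3,788.88
  Oct: +$965.01 → -$2,823.87
  Nov: +$965.01 → -$1,858.86
  Dec: +$965.01 − $2,632.08 → -$3,525.93
  Jan: +$965.01 → -$2,560.92
  Feb: +$965.01 → -$1,595.91
  Mar: +$965.01 − $1,299.12 → -$1,930.02
  Apr: +$965.01 → -$965.01
  May: +$965.01 → $0.00
Lowest trial balance = -$5,718.90 (Jul)
Initial deposit = cushion − low point = $1,930.02 − (-$5,718.90) = $7,648.92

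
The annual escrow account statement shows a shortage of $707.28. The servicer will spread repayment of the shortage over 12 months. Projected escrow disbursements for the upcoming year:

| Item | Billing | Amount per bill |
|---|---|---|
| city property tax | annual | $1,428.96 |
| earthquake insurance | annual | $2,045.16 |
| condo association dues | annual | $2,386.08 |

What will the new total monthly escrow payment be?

City property tax = $1,428.96
Earthquake insurance = $2,045.16
Condo association dues = $2,386.08
Annual escrow total = $1,428.96 + $2,045.16 + $2,386.08 = $5,860.20
Monthly = $5,860.20 / 12 = $488.35
Shortage spread = $707.28 / 12 = $58.94/mo
Adjusted monthly = $488.35 + $58.94 = $547.29

$547.29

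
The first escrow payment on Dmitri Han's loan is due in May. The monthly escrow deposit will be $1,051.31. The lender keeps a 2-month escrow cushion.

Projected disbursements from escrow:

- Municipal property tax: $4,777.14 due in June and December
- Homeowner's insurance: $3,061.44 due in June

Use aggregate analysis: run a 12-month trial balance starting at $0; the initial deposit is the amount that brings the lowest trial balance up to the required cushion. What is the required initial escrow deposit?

Cushion = 2 × $1,051.31 = $2,102.62
Trial balance (start $0, +$1,051.31 each month, − disbursements):
  May: +$1,051.31 → $1,051.31
  Jun: +$1,051.31 − $7,838.58 → -$5,735.96
  Jul: +$1,051.31 → -$4,684.65
  Aug: +$1,051.31 → -$3,633.34
  Sep: +$1,051.31 → -$2,582.03
  Oct: +$1,051.31 → -$1,530.72
  Nov: +$1,051.31 → -$479.41
  Dec: +$1,051.31 − $4,777.14 → -$4,205.24
  Jan: +$1,051.31 → -$3,153.93
  Feb: +$1,051.31 → -$2,102.62
  Mar: +$1,051.31 → -$1,051.31
  Apr: +$1,051.31 → $0.00
Lowest trial balance = -$5,735.96 (Jun)
Initial deposit = cushion − low point = $2,102.62 − (-$5,735.96) = $7,838.58

$7,838.58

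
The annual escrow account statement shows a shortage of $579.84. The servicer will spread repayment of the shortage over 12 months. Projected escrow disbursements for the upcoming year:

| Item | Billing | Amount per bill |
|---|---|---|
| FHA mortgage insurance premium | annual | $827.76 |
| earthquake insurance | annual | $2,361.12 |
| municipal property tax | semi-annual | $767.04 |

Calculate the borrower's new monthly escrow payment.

FHA mortgage insurance premium: $827.76 annually
Earthquake insurance: $2,361.12 annually
Municipal property tax: $767.04 × 2 = $1,534.08 annually
Combined annual = $827.76 + $2,361.12 + $1,534.08 = $4,722.96
Monthly escrow = $4,722.96 ÷ 12 = $393.58
Shortage spread = $579.84 / 12 = $48.32/mo
Adjusted monthly = $393.58 + $48.32 = $441.90

$441.90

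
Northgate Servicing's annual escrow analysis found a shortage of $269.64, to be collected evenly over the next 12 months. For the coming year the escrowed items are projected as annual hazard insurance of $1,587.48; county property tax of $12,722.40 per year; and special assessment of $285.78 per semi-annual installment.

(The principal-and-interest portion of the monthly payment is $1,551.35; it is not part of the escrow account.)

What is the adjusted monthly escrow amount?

Hazard insurance — $1,587.48/yr
County property tax — $12,722.40/yr
Special assessment — $285.78 × 2 = $571.56/yr
Annual escrow total = $14,881.44
Monthly escrow = $14,881.44 / 12 = $1,240.12
Monthly shortage recovery: $269.64 / 12 = $22.47
Adjusted monthly = $1,240.12 + $22.47 = $1,262.59

$1,262.59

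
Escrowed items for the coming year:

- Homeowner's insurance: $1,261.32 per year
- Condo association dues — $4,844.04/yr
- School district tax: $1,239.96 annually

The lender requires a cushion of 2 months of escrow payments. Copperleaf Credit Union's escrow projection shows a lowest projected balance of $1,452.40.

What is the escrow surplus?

$228.18

Homeowner's insurance — $1,261.32
Condo association dues — $4,844.04
School district tax — $1,239.96
Yearly total = $1,261.32 + $4,844.04 + $1,239.96 = $7,345.32
Per month = $7,345.32 / 12 = $612.11
Required cushion = 2 × $612.11 = $1,224.22
Excess over cushion: $1,452.40 − $1,224.22 = $228.18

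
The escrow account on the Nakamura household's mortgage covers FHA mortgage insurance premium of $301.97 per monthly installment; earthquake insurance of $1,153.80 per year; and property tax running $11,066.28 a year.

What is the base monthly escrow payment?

$1,320.31

FHA mortgage insurance premium — $301.97 × 12 = $3,623.64/yr
Earthquake insurance — $1,153.80/yr
Property tax — $11,066.28/yr
Total annual escrow = $3,623.64 + $1,153.80 + $11,066.28 = $15,843.72
Base monthly escrow = $15,843.72 / 12 = $1,320.31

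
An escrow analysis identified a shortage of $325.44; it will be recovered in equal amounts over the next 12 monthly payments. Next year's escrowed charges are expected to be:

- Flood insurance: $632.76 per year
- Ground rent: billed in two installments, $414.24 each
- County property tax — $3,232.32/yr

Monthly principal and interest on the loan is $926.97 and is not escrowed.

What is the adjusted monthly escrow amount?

$418.25

Flood insurance: $632.76 per year
Ground rent: $414.24 × 2 = $828.48 per year
County property tax: $3,232.32 per year
Total annual escrow = $4,693.56
Monthly escrow = $4,693.56 / 12 = $391.13
Shortage per month = $325.44 / 12 = $27.12
New monthly escrow = $391.13 + $27.12 = $418.25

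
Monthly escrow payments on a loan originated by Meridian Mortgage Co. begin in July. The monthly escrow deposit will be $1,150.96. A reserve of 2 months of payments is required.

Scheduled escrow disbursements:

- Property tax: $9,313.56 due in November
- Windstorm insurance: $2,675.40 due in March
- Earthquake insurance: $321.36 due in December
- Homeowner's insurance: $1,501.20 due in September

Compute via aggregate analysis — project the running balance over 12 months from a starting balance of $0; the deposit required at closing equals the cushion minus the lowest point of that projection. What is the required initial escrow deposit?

$7,361.88

Cushion = 2 × $1,150.96 = $2,301.92
Trial balance (start $0, +$1,150.96 each month, − disbursements):
  Jul: +$1,150.96 → $1,150.96
  Aug: +$1,150.96 → $2,301.92
  Sep: +$1,150.96 − $1,501.20 → $1,951.68
  Oct: +$1,150.96 → $3,102.64
  Nov: +$1,150.96 − $9,313.56 → -$5,059.96
  Dec: +$1,150.96 − $321.36 → -$4,230.36
  Jan: +$1,150.96 → -$3,079.40
  Feb: +$1,150.96 → -$1,928.44
  Mar: +$1,150.96 − $2,675.40 → -$3,452.88
  Apr: +$1,150.96 → -$2,301.92
  May: +$1,150.96 → -$1,150.96
  Jun: +$1,150.96 → $0.00
Lowest trial balance = -$5,059.96 (Nov)
Initial deposit = cushion − low point = $2,301.92 − (-$5,059.96) = $7,361.88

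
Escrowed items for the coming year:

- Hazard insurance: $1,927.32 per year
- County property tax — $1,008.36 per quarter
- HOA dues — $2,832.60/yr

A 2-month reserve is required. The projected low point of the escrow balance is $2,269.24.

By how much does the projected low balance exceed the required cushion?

Hazard insurance: $1,927.32
County property tax: $1,008.36 × 4 = $4,033.44
HOA dues: $2,832.60
Total per year = $1,927.32 + $4,033.44 + $2,832.60 = $8,793.36
Base monthly escrow = $8,793.36 ÷ 12 = $732.78
Required reserve = 2 × $732.78 = $1,465.56
Surplus = $2,269.24 − $1,465.56 = $803.68

$803.68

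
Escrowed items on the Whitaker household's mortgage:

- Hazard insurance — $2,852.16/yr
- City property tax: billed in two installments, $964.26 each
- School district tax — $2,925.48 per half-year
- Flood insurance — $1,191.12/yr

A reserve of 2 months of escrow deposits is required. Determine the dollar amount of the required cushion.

$1,970.46

Hazard insurance: $2,852.16 annually
City property tax: $964.26 × 2 = $1,928.52 annually
School district tax: $2,925.48 × 2 = $5,850.96 annually
Flood insurance: $1,191.12 annually
Combined annual = $2,852.16 + $1,928.52 + $5,850.96 + $1,191.12 = $11,822.76
Monthly escrow = $11,822.76 / 12 = $985.23
Reserve = 2 × $985.23 = $1,970.46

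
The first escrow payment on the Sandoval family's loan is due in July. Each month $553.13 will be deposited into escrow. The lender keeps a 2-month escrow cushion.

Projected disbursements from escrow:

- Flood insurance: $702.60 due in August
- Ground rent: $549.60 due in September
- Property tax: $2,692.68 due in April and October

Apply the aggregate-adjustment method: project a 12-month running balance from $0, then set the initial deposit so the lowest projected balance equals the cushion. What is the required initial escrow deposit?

$2,838.62

Cushion = 2 × $553.13 = $1,106.26
Trial balance (start $0, +$553.13 each month, − disbursements):
  Jul: +$553.13 → $553.13
  Aug: +$553.13 − $702.60 → $403.66
  Sep: +$553.13 − $549.60 → $407.19
  Oct: +$553.13 − $2,692.68 → -$1,732.36
  Nov: +$553.13 → -$1,179.23
  Dec: +$553.13 → -$626.10
  Jan: +$553.13 → -$72.97
  Feb: +$553.13 → $480.16
  Mar: +$553.13 → $1,033.29
  Apr: +$553.13 − $2,692.68 → -$1,106.26
  May: +$553.13 → -$553.13
  Jun: +$553.13 → $0.00
Lowest trial balance = -$1,732.36 (Oct)
Initial deposit = cushion − low point = $1,106.26 − (-$1,732.36) = $2,838.62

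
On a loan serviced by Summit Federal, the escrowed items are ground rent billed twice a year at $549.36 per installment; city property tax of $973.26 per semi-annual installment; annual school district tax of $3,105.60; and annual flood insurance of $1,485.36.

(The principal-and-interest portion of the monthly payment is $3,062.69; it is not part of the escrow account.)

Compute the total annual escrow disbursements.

Ground rent = $549.36 × 2 = $1,098.72
City property tax = $973.26 × 2 = $1,946.52
School district tax = $3,105.60
Flood insurance = $1,485.36
Total per year = $1,098.72 + $1,946.52 + $3,105.60 + $1,485.36 = $7,636.20

$7,636.20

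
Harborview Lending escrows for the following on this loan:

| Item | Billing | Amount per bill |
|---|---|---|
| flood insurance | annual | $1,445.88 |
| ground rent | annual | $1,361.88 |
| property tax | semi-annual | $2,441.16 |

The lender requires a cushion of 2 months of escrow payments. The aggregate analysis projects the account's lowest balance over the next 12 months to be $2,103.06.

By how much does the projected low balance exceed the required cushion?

Flood insurance: $1,445.88 per year
Ground rent: $1,361.88 per year
Property tax: $2,441.16 × 2 = $4,882.32 per year
Combined annual = $1,445.88 + $1,361.88 + $4,882.32 = $7,690.08
Base monthly escrow = $7,690.08 ÷ 12 = $640.84
Required cushion = 2 × $640.84 = $1,281.68
Surplus = $2,103.06 − $1,281.68 = $821.38

$821.38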